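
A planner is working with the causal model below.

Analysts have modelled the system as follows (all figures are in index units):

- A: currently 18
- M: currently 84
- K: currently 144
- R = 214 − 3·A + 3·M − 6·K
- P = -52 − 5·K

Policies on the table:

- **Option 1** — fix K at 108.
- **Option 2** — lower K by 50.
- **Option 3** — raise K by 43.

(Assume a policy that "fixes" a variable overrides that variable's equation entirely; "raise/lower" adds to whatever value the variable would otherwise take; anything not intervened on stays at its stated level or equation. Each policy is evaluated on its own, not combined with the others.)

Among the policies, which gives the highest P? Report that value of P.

-522

Option 1 (K := 108):
  K = 108
  P = -52 − 5·108 = -592
Option 2 (K − 50):
  K = 144 − 50 = 94
  P = -52 − 5·94 = -522
Option 3 (K + 43):
  K = 144 + 43 = 187
  P = -52 − 5·187 = -987
Comparing — Option 1: P=-592, Option 2: P=-522, Option 3: P=-987. Highest is -522 (Option 2).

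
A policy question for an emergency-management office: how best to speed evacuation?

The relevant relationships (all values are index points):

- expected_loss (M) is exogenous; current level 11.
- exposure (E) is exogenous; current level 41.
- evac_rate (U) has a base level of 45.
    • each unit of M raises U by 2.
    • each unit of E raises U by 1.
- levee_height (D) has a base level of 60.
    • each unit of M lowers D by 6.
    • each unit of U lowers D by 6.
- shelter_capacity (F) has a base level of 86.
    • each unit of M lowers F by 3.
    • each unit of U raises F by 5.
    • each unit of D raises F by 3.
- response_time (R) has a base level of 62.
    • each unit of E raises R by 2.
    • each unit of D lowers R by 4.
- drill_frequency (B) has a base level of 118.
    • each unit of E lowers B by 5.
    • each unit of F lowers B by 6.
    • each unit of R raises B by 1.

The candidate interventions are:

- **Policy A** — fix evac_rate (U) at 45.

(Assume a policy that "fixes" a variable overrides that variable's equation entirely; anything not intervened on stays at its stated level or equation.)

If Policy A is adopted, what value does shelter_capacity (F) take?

-550

Policy A (U := 45):
  M = 11
  E = 41
  U = 45
  D = 60 − 6·11 − 6·45 = -276
  F = 86 − 3·11 + 5·45 + 3·(-276) = -550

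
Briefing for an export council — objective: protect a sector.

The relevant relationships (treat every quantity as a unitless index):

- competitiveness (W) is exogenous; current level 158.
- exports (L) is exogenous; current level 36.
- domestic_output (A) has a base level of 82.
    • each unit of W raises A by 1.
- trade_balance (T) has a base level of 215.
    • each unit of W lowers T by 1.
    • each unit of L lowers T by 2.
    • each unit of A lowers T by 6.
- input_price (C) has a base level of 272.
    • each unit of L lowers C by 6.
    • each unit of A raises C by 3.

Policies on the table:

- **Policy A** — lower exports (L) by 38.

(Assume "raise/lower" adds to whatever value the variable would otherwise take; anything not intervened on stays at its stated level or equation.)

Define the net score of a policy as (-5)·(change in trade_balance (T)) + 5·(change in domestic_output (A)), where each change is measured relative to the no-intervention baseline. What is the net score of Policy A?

Baseline:
  W = 158
  L = 36
  A = 82 + 158 = 240
  T = 215 − 158 − 2·36 − 6·240 = -1455
Policy A (L − 38):
  W = 158
  L = 36 − 38 = -2
  A = 82 + 158 = 240
  T = 215 − 158 − 2·(-2) − 6·240 = -1379
ΔT = -1379 − (-1455) = 76; ΔA = 240 − 240 = 0
Score = (-5)·76 + 5·0 = -380

-380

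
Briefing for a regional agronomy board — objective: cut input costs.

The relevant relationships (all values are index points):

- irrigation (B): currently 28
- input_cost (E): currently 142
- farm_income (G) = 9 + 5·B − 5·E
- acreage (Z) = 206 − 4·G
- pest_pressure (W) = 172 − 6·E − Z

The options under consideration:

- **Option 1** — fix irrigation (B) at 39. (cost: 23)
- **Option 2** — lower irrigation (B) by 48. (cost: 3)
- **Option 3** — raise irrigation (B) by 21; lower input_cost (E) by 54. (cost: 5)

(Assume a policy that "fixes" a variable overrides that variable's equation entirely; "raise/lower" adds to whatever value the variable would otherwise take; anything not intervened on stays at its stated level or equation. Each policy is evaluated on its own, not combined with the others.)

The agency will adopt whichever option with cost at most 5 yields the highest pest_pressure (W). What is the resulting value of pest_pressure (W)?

Option 2 (B − 48):
  B = 28 − 48 = -20
  E = 142
  G = 9 + 5·(-20) − 5·142 = -801
  Z = 206 − 4·(-801) = 3410
  W = 172 − 6·142 − 3410 = -4090
Option 3 (B + 21, E − 54):
  B = 28 + 21 = 49
  E = 142 − 54 = 88
  G = 9 + 5·49 − 5·88 = -186
  Z = 206 − 4·(-186) = 950
  W = 172 − 6·88 − 950 = -1306
Comparing — Option 2: W=-4090, Option 3: W=-1306. Highest is -1306 (Option 3).

-1306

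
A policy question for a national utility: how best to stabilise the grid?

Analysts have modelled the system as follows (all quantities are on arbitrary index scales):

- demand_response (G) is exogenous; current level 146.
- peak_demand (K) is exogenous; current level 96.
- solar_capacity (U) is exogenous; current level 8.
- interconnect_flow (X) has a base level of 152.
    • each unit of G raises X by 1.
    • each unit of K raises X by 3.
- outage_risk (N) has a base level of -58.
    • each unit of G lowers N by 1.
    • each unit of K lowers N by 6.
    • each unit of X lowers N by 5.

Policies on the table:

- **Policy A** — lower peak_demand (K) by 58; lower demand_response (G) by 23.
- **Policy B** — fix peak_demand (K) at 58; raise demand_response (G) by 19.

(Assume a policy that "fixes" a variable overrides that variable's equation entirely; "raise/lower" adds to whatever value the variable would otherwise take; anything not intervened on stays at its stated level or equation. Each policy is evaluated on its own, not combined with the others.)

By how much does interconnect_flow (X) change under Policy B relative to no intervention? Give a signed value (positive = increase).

Baseline:
  G = 146
  K = 96
  X = 152 + 146 + 3·96 = 586
Policy B (K := 58, G + 19):
  G = 146 + 19 = 165
  K = 58
  X = 152 + 165 + 3·58 = 491
Change in X: 491 − 586 = -95

-95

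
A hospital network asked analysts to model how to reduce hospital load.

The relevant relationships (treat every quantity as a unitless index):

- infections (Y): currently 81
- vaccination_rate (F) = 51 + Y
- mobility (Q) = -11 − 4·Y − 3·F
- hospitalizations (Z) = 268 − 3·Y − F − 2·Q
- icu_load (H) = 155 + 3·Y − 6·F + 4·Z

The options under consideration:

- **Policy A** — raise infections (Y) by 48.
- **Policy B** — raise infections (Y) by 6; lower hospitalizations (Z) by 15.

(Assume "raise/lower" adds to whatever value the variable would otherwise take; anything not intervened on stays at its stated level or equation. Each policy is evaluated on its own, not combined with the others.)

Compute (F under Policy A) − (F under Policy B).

42

Policy A (Y + 48):
  Y = 81 + 48 = 129
  F = 51 + 129 = 180
Policy B (Y + 6, Z − 15):
  Y = 81 + 6 = 87
  F = 51 + 87 = 138
F: 180 − 138 = 42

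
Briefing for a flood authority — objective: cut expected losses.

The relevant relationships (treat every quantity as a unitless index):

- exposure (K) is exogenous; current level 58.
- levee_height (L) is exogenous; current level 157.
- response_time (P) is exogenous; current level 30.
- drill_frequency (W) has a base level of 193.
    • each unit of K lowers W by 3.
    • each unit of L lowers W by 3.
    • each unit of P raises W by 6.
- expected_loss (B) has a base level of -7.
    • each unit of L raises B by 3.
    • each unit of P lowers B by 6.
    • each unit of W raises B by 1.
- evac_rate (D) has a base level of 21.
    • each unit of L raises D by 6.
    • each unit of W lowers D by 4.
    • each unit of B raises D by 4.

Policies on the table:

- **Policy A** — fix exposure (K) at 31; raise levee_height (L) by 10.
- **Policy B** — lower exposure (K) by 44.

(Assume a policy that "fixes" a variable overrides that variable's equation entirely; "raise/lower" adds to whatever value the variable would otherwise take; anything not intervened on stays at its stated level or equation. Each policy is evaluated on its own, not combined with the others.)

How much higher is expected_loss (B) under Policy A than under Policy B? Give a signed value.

Policy A (K := 31, L + 10):
  K = 31
  L = 157 + 10 = 167
  P = 30
  W = 193 − 3·31 − 3·167 + 6·30 = -221
  B = -7 + 3·167 − 6·30 + (-221) = 93
Policy B (K − 44):
  K = 58 − 44 = 14
  L = 157
  P = 30
  W = 193 − 3·14 − 3·157 + 6·30 = -140
  B = -7 + 3·157 − 6·30 + (-140) = 144
B: 93 − 144 = -51

-51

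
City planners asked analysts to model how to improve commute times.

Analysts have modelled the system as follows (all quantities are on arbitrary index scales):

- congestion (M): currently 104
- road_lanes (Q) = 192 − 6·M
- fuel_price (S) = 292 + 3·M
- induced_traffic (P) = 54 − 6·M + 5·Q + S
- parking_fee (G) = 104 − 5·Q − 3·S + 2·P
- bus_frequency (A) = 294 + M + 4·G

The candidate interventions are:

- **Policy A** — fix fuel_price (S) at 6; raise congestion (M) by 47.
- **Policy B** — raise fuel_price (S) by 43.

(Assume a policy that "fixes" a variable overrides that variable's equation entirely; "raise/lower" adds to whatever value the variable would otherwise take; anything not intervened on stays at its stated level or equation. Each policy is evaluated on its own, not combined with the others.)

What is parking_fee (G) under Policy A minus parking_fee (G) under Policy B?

Policy A (S := 6, M + 47):
  M = 104 + 47 = 151
  Q = 192 − 6·151 = -714
  S = 6
  P = 54 − 6·151 + 5·(-714) + 6 = -4416
  G = 104 − 5·(-714) − 3·6 + 2·(-4416) = -5176
Policy B (S + 43):
  M = 104
  Q = 192 − 6·104 = -432
  S = 292 + 3·104 (+43 from intervention) = 647
  P = 54 − 6·104 + 5·(-432) + 647 = -2083
  G = 104 − 5·(-432) − 3·647 + 2·(-2083) = -3843
G: -5176 − (-3843) = -1333

-1333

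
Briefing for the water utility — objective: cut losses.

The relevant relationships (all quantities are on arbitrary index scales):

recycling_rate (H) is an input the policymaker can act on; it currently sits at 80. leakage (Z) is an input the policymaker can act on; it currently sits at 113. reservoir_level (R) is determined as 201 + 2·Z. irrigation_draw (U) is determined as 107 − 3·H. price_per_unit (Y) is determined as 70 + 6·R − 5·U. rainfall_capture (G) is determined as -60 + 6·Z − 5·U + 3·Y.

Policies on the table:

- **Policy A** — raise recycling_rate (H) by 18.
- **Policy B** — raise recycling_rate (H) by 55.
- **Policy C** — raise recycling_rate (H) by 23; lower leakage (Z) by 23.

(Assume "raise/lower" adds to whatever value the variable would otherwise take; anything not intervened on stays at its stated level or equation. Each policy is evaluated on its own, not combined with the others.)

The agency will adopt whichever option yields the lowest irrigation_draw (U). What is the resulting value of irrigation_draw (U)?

Policy A (H + 18):
  H = 80 + 18 = 98
  U = 107 − 3·98 = -187
Policy B (H + 55):
  H = 80 + 55 = 135
  U = 107 − 3·135 = -298
Policy C (H + 23, Z − 23):
  H = 80 + 23 = 103
  U = 107 − 3·103 = -202
Comparing — Policy A: U=-187, Policy B: U=-298, Policy C: U=-202. Lowest is -298 (Policy B).

-298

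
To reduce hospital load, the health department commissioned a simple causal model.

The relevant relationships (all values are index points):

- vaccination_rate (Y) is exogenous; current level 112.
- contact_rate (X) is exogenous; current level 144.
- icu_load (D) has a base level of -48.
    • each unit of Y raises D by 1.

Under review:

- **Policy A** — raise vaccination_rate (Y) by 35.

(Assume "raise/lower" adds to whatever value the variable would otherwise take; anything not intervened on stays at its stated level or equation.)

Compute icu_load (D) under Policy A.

Policy A (Y + 35):
  Y = 112 + 35 = 147
  D = -48 + 147 = 99

99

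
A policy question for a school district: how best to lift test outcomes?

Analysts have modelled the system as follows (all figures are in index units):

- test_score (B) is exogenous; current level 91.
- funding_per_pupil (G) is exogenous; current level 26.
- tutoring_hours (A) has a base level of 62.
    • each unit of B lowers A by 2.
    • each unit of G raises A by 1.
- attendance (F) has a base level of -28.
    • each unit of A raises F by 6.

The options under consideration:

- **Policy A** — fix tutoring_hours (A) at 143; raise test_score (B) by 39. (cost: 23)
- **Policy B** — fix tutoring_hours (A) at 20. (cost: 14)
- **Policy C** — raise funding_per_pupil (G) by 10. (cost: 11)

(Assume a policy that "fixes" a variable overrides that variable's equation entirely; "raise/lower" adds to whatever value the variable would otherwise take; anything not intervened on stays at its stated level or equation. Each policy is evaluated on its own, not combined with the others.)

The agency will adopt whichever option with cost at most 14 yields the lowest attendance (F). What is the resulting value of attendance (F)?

Policy B (A := 20):
  B = 91
  G = 26
  A = 20
  F = -28 + 6·20 = 92
Policy C (G + 10):
  B = 91
  G = 26 + 10 = 36
  A = 62 − 2·91 + 36 = -84
  F = -28 + 6·(-84) = -532
Comparing — Policy B: F=92, Policy C: F=-532. Lowest is -532 (Policy C).

-532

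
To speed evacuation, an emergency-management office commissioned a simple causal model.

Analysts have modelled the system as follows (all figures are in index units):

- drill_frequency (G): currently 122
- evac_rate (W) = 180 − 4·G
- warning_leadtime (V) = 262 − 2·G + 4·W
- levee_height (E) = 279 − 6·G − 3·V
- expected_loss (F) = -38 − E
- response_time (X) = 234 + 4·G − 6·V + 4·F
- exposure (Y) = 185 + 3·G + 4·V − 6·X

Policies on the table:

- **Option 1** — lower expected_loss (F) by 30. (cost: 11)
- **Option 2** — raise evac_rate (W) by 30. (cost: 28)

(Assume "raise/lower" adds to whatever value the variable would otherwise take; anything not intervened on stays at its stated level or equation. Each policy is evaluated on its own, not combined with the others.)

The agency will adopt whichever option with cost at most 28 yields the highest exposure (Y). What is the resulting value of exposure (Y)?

25827

Option 1 (F − 30):
  G = 122
  W = 180 − 4·122 = -308
  V = 262 − 2·122 + 4·(-308) = -1214
  E = 279 − 6·122 − 3·(-1214) = 3189
  F = -38 − 3189 (−30 from intervention) = -3257
  X = 234 + 4·122 − 6·(-1214) + 4·(-3257) = -5022
  Y = 185 + 3·122 + 4·(-1214) − 6·(-5022) = 25827
Option 2 (W + 30):
  G = 122
  W = 180 − 4·122 (+30 from intervention) = -278
  V = 262 − 2·122 + 4·(-278) = -1094
  E = 279 − 6·122 − 3·(-1094) = 2829
  F = -38 − 2829 = -2867
  X = 234 + 4·122 − 6·(-1094) + 4·(-2867) = -4182
  Y = 185 + 3·122 + 4·(-1094) − 6·(-4182) = 21267
Comparing — Option 1: Y=25827, Option 2: Y=21267. Highest is 25827 (Option 1).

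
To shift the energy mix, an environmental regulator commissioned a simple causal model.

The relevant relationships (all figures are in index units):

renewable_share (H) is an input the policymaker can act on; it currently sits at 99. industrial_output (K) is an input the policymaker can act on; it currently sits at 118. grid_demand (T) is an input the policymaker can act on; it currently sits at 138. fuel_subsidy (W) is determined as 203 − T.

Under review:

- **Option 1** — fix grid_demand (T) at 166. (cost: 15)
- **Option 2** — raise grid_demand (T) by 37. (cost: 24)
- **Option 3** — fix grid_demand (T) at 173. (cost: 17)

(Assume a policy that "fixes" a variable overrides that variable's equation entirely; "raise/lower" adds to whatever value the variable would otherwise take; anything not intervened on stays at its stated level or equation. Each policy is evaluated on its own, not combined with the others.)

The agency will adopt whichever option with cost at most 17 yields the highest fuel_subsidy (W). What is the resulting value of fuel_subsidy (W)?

37

Option 1 (T := 166):
  T = 166
  W = 203 − 166 = 37
Option 3 (T := 173):
  T = 173
  W = 203 − 173 = 30
Comparing — Option 1: W=37, Option 3: W=30. Highest is 37 (Option 1).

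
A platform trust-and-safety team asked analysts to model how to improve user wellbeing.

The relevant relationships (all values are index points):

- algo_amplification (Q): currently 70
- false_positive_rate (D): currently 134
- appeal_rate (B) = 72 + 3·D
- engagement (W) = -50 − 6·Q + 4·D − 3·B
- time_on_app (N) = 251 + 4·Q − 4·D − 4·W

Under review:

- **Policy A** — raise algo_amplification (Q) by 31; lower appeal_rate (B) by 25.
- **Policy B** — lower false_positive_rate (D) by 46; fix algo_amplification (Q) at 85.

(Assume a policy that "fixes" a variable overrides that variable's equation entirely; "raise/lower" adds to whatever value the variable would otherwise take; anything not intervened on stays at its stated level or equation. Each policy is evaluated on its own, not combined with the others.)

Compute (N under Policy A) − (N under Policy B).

Policy A (Q + 31, B − 25):
  Q = 70 + 31 = 101
  D = 134
  B = 72 + 3·134 (−25 from intervention) = 449
  W = -50 − 6·101 + 4·134 − 3·449 = -1467
  N = 251 + 4·101 − 4·134 − 4·(-1467) = 5987
Policy B (D − 46, Q := 85):
  Q = 85
  D = 134 − 46 = 88
  B = 72 + 3·88 = 336
  W = -50 − 6·85 + 4·88 − 3·336 = -1216
  N = 251 + 4·85 − 4·88 − 4·(-1216) = 5103
N: 5987 − 5103 = 884

884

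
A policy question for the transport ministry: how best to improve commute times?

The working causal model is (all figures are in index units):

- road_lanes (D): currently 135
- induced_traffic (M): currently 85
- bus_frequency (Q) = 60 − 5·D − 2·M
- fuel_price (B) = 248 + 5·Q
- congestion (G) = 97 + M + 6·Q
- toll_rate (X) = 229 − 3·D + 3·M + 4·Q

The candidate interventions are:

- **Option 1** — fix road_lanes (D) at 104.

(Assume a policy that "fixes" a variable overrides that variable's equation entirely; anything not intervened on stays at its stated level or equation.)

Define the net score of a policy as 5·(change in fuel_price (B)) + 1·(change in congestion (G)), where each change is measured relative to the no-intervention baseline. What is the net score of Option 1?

4805

Baseline:
  D = 135
  M = 85
  Q = 60 − 5·135 − 2·85 = -785
  B = 248 + 5·(-785) = -3677
  G = 97 + 85 + 6·(-785) = -4528
Option 1 (D := 104):
  D = 104
  M = 85
  Q = 60 − 5·104 − 2·85 = -630
  B = 248 + 5·(-630) = -2902
  G = 97 + 85 + 6·(-630) = -3598
ΔB = -2902 − (-3677) = 775; ΔG = -3598 − (-4528) = 930
Score = 5·775 + 1·930 = 4805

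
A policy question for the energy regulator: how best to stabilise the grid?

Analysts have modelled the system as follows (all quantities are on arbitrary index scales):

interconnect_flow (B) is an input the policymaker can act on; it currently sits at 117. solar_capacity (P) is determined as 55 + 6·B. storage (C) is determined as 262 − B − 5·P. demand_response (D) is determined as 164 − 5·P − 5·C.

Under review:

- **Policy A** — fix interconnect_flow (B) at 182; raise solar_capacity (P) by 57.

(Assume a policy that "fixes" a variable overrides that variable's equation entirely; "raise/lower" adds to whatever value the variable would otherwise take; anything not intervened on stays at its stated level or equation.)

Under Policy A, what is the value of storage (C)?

Policy A (B := 182, P + 57):
  B = 182
  P = 55 + 6·182 (+57 from intervention) = 1204
  C = 262 − 182 − 5·1204 = -5940

-5940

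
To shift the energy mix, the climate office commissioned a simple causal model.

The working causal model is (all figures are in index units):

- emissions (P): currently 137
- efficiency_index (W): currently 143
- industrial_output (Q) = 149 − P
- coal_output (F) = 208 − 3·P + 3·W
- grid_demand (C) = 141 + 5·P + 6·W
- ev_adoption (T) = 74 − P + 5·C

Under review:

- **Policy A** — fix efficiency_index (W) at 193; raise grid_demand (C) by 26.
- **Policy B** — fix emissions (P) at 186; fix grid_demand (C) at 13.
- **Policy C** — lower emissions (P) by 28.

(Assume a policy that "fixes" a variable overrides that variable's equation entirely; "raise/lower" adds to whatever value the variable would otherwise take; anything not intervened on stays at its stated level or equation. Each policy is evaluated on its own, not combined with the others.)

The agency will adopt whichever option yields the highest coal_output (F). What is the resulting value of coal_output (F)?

Policy A (W := 193, C + 26):
  P = 137
  W = 193
  F = 208 − 3·137 + 3·193 = 376
Policy B (P := 186, C := 13):
  P = 186
  W = 143
  F = 208 − 3·186 + 3·143 = 79
Policy C (P − 28):
  P = 137 − 28 = 109
  W = 143
  F = 208 − 3·109 + 3·143 = 310
Comparing — Policy A: F=376, Policy B: F=79, Policy C: F=310. Highest is 376 (Policy A).

376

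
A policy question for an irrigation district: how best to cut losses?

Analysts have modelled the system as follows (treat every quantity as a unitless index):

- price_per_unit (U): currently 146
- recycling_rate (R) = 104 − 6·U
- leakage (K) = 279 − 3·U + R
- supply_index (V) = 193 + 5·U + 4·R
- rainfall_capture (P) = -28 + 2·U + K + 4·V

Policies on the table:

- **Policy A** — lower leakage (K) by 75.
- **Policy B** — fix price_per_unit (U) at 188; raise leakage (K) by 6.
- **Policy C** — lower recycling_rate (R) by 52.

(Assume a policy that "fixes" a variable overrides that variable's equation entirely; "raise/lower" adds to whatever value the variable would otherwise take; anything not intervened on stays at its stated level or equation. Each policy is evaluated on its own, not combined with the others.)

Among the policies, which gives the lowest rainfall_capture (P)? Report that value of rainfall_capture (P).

-12807

Policy A (K − 75):
  U = 146
  R = 104 − 6·146 = -772
  K = 279 − 3·146 + (-772) (−75 from intervention) = -1006
  V = 193 + 5·146 + 4·(-772) = -2165
  P = -28 + 2·146 + (-1006) + 4·(-2165) = -9402
Policy B (U := 188, K + 6):
  U = 188
  R = 104 − 6·188 = -1024
  K = 279 − 3·188 + (-1024) (+6 from intervention) = -1303
  V = 193 + 5·188 + 4·(-1024) = -2963
  P = -28 + 2·188 + (-1303) + 4·(-2963) = -12807
Policy C (R − 52):
  U = 146
  R = 104 − 6·146 (−52 from intervention) = -824
  K = 279 − 3·146 + (-824) = -983
  V = 193 + 5·146 + 4·(-824) = -2373
  P = -28 + 2·146 + (-983) + 4·(-2373) = -10211
Comparing — Policy A: P=-9402, Policy B: P=-12807, Policy C: P=-10211. Lowest is -12807 (Policy B).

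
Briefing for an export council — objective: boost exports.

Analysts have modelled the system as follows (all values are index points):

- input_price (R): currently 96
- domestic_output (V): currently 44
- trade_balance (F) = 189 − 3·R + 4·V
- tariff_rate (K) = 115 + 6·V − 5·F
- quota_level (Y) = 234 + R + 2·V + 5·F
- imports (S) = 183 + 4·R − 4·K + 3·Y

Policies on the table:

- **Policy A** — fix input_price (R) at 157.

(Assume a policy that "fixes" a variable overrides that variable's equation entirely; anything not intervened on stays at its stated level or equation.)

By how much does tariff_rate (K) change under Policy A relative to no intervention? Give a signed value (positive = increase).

Baseline:
  R = 96
  V = 44
  F = 189 − 3·96 + 4·44 = 77
  K = 115 + 6·44 − 5·77 = -6
Policy A (R := 157):
  R = 157
  V = 44
  F = 189 − 3·157 + 4·44 = -106
  K = 115 + 6·44 − 5·(-106) = 909
Change in K: 909 − (-6) = 915

915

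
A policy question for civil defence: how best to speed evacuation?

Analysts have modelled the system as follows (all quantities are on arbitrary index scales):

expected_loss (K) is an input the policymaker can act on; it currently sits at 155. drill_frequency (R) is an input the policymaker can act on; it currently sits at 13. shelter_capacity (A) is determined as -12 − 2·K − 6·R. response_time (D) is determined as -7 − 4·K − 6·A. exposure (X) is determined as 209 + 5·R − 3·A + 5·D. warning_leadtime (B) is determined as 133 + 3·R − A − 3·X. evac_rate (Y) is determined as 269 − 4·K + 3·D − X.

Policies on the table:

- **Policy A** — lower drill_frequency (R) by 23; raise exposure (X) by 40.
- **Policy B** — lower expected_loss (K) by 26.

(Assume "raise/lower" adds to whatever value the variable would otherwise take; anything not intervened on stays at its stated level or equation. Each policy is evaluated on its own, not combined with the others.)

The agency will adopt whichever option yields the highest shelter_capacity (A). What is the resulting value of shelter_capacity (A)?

-262

Policy A (R − 23, X + 40):
  K = 155
  R = 13 − 23 = -10
  A = -12 − 2·155 − 6·(-10) = -262
Policy B (K − 26):
  K = 155 − 26 = 129
  R = 13
  A = -12 − 2·129 − 6·13 = -348
Comparing — Policy A: A=-262, Policy B: A=-348. Highest is -262 (Policy A).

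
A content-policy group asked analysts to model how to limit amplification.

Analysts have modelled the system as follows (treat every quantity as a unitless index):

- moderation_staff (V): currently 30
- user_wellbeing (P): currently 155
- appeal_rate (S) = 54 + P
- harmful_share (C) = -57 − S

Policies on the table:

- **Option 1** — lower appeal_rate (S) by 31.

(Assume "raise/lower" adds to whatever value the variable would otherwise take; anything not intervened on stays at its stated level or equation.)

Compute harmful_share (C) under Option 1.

Option 1 (S − 31):
  P = 155
  S = 54 + 155 (−31 from intervention) = 178
  C = -57 − 178 = -235

-235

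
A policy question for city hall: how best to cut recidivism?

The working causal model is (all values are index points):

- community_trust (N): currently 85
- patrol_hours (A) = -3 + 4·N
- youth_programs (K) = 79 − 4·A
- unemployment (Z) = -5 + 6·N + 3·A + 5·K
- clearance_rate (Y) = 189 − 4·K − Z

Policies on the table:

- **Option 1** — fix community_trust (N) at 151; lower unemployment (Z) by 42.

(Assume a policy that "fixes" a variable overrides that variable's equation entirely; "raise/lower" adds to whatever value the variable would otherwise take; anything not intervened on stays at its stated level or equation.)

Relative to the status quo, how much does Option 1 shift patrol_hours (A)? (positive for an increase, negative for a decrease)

264

Baseline:
  N = 85
  A = -3 + 4·85 = 337
Option 1 (N := 151, Z − 42):
  N = 151
  A = -3 + 4·151 = 601
Change in A: 601 − 337 = 264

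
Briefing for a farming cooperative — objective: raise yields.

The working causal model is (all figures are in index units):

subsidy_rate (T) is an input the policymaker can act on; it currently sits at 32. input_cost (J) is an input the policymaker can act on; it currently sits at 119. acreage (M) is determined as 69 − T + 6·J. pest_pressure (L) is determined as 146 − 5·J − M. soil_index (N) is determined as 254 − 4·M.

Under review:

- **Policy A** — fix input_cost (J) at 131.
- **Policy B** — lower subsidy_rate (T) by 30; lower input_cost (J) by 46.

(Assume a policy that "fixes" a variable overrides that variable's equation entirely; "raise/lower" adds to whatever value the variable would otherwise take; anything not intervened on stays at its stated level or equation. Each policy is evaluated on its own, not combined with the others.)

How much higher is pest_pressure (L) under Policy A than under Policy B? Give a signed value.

-608

Policy A (J := 131):
  T = 32
  J = 131
  M = 69 − 32 + 6·131 = 823
  L = 146 − 5·131 − 823 = -1332
Policy B (T − 30, J − 46):
  T = 32 − 30 = 2
  J = 119 − 46 = 73
  M = 69 − 2 + 6·73 = 505
  L = 146 − 5·73 − 505 = -724
L: -1332 − (-724) = -608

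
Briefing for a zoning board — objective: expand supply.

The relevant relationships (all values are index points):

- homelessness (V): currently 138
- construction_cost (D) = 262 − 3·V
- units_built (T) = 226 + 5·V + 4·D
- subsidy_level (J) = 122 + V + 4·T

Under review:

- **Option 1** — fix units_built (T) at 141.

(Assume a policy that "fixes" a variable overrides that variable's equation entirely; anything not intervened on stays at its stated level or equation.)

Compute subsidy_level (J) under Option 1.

824

Option 1 (T := 141):
  V = 138
  D = 262 − 3·138 = -152
  T = 141
  J = 122 + 138 + 4·141 = 824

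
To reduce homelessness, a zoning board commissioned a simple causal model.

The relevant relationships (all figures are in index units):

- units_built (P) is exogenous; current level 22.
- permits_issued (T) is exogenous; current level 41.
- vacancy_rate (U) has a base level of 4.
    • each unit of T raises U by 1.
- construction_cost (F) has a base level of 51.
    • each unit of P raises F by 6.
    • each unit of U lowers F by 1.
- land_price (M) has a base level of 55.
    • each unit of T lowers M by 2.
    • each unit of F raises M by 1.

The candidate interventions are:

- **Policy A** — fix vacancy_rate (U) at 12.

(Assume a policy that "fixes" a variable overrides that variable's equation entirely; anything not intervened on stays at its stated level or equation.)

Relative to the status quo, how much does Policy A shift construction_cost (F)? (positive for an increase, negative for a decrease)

Baseline:
  P = 22
  T = 41
  U = 4 + 41 = 45
  F = 51 + 6·22 − 45 = 138
Policy A (U := 12):
  P = 22
  T = 41
  U = 12
  F = 51 + 6·22 − 12 = 171
Change in F: 171 − 138 = 33

33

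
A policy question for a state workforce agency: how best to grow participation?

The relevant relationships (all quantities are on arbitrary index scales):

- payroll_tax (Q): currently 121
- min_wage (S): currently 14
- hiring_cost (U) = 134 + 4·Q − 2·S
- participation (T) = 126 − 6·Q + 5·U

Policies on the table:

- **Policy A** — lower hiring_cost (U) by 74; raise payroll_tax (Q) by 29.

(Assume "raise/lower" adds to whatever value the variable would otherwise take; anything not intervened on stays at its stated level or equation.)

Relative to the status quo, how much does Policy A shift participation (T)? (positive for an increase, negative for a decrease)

Baseline:
  Q = 121
  S = 14
  U = 134 + 4·121 − 2·14 = 590
  T = 126 − 6·121 + 5·590 = 2350
Policy A (U − 74, Q + 29):
  Q = 121 + 29 = 150
  S = 14
  U = 134 + 4·150 − 2·14 (−74 from intervention) = 632
  T = 126 − 6·150 + 5·632 = 2386
Change in T: 2386 − 2350 = 36

36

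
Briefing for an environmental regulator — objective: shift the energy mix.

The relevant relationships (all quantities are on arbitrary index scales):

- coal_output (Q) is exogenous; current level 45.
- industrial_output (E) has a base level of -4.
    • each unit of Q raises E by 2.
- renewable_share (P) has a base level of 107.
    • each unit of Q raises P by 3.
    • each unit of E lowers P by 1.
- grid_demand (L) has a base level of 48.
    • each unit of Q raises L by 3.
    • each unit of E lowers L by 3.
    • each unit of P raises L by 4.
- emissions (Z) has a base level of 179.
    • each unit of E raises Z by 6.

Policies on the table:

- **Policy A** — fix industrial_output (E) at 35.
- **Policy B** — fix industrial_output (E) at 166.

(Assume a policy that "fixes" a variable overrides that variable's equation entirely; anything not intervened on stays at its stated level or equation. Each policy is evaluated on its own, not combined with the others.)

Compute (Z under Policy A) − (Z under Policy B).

-786

Policy A (E := 35):
  Q = 45
  E = 35
  Z = 179 + 6·35 = 389
Policy B (E := 166):
  Q = 45
  E = 166
  Z = 179 + 6·166 = 1175
Z: 389 − 1175 = -786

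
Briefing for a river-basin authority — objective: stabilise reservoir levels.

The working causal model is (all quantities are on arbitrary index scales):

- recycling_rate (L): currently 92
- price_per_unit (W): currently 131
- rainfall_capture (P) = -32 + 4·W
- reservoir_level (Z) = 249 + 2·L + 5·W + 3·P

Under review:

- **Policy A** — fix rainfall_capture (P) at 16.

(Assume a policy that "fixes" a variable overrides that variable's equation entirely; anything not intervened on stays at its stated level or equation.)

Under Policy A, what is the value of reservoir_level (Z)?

1136

Policy A (P := 16):
  L = 92
  W = 131
  P = 16
  Z = 249 + 2·92 + 5·131 + 3·16 = 1136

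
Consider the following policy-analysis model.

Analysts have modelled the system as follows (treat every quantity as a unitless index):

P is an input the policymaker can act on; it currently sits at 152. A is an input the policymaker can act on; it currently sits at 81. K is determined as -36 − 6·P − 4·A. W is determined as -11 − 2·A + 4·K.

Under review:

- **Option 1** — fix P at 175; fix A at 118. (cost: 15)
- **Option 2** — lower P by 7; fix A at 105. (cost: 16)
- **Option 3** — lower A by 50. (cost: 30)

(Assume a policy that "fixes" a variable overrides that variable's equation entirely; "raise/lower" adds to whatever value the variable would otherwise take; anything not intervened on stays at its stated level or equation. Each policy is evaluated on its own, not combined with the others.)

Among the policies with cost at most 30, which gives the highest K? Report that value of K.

Option 1 (P := 175, A := 118):
  P = 175
  A = 118
  K = -36 − 6·175 − 4·118 = -1558
Option 2 (P − 7, A := 105):
  P = 152 − 7 = 145
  A = 105
  K = -36 − 6·145 − 4·105 = -1326
Option 3 (A − 50):
  P = 152
  A = 81 − 50 = 31
  K = -36 − 6·152 − 4·31 = -1072
Comparing — Option 1: K=-1558, Option 2: K=-1326, Option 3: K=-1072. Highest is -1072 (Option 3).

-1072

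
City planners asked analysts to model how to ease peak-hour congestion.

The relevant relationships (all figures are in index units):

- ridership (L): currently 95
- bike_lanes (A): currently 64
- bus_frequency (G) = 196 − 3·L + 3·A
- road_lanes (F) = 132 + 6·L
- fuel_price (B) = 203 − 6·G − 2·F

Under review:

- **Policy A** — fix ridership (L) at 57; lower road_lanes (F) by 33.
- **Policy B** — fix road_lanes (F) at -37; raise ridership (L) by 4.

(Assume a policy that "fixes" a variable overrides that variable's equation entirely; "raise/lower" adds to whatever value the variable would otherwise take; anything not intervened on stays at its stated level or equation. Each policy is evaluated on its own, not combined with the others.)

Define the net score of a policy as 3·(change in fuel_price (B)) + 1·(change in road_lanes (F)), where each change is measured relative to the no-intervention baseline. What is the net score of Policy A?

Baseline:
  L = 95
  A = 64
  G = 196 − 3·95 + 3·64 = 103
  F = 132 + 6·95 = 702
  B = 203 − 6·103 − 2·702 = -1819
Policy A (L := 57, F − 33):
  L = 57
  A = 64
  G = 196 − 3·57 + 3·64 = 217
  F = 132 + 6·57 (−33 from intervention) = 441
  B = 203 − 6·217 − 2·441 = -1981
ΔB = -1981 − (-1819) = -162; ΔF = 441 − 702 = -261
Score = 3·(-162) + 1·(-261) = -747

-747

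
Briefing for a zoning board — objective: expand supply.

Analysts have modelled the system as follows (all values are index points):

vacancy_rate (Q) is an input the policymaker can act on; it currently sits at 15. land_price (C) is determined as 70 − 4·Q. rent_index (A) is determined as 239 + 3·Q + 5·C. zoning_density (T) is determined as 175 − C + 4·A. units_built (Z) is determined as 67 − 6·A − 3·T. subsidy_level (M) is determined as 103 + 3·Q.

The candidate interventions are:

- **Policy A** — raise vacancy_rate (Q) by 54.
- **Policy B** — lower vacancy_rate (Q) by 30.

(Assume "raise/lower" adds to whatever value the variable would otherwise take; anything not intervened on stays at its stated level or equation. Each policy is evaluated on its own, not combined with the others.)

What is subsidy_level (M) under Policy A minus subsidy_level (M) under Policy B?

252

Policy A (Q + 54):
  Q = 15 + 54 = 69
  M = 103 + 3·69 = 310
Policy B (Q − 30):
  Q = 15 − 30 = -15
  M = 103 + 3·(-15) = 58
M: 310 − 58 = 252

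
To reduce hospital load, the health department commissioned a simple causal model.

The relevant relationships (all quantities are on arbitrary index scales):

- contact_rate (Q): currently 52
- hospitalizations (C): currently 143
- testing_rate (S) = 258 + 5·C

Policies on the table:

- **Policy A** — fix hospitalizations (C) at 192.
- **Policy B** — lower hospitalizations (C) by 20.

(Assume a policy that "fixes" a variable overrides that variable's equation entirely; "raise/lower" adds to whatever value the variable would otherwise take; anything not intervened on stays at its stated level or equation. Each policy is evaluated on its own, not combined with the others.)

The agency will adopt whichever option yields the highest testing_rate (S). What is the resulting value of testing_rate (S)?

Policy A (C := 192):
  C = 192
  S = 258 + 5·192 = 1218
Policy B (C − 20):
  C = 143 − 20 = 123
  S = 258 + 5·123 = 873
Comparing — Policy A: S=1218, Policy B: S=873. Highest is 1218 (Policy A).

1218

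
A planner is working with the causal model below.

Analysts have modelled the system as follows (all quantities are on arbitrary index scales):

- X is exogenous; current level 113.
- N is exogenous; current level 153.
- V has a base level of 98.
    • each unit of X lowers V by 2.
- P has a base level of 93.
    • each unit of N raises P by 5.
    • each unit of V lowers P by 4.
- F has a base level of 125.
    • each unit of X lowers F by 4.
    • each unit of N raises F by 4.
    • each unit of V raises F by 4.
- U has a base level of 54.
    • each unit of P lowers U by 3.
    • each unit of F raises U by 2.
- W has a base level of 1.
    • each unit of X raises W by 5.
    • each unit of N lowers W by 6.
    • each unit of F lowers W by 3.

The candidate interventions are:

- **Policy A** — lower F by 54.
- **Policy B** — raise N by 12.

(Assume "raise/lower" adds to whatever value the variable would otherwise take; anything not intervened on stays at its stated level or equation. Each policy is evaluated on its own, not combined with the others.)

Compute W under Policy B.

Policy B (N + 12):
  X = 113
  N = 153 + 12 = 165
  V = 98 − 2·113 = -128
  F = 125 − 4·113 + 4·165 + 4·(-128) = -179
  W = 1 + 5·113 − 6·165 − 3·(-179) = 113

113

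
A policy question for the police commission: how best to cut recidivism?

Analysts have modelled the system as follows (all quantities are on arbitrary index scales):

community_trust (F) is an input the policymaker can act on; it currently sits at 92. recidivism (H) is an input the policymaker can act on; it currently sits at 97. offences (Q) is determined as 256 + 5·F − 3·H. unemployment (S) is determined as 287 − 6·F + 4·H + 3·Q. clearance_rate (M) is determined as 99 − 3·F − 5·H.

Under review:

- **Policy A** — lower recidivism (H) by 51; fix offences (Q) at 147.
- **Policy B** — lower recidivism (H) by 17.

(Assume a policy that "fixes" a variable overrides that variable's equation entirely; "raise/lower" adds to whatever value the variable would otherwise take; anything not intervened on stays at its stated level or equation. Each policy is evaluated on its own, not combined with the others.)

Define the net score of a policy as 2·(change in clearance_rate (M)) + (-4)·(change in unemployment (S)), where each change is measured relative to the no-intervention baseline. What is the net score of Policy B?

-170

Baseline:
  F = 92
  H = 97
  Q = 256 + 5·92 − 3·97 = 425
  S = 287 − 6·92 + 4·97 + 3·425 = 1398
  M = 99 − 3·92 − 5·97 = -662
Policy B (H − 17):
  F = 92
  H = 97 − 17 = 80
  Q = 256 + 5·92 − 3·80 = 476
  S = 287 − 6·92 + 4·80 + 3·476 = 1483
  M = 99 − 3·92 − 5·80 = -577
ΔM = -577 − (-662) = 85; ΔS = 1483 − 1398 = 85
Score = 2·85 + (-4)·85 = -170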